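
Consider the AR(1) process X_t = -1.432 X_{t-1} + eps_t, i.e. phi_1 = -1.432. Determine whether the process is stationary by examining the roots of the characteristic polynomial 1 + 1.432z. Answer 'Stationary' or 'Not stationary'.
\text{Not stationary}

The AR(p) characteristic polynomial is P(z) = 1 + 1.432z.
Stationarity requires all roots to lie outside the unit circle, i.e. |z| > 1 for every root.
This is linear in z: 1 + (1.432) z = 0  =>  z = -1/(1.432) = -0.698324,  |z| = 0.698324.
Moduli of all roots: 0.6983.
All moduli strictly greater than 1? No.
Verdict: Not stationary.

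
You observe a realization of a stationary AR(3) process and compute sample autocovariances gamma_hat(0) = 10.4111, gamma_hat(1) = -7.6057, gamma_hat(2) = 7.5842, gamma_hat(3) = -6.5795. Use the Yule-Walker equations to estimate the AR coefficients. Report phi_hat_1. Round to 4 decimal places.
\hat\phi_{1} = -0.4070

The Yule-Walker equations for an AR(p) process read, in matrix form,
  Gamma_p phi = r_p,   with   (Gamma_p)_{ij} = gamma(|i - j|),
                       (r_p)_i = gamma(i),   i,j = 1..p.
Substitute the sample gammas (Toeplitz matrix and right-hand side of size 3):
  Gamma_p = [[10.4111, -7.6057, 7.5842], [-7.6057, 10.4111, -7.6057], [7.5842, -7.6057, 10.4111]]
  r_p     = [-7.6057, 7.5842, -6.5795]
Written out (R1..R3):
  (R1) 10.4111 phi_1 - 7.6057 phi_2 + 7.5842 phi_3 = -7.6057
  (R2) -7.6057 phi_1 + 10.4111 phi_2 - 7.6057 phi_3 = 7.5842
  (R3) 7.5842 phi_1 - 7.6057 phi_2 + 10.4111 phi_3 = -6.5795
Gaussian elimination:
  R2 <- R2 - (-7.6057/10.4111) R1 = R2 - (-0.730538) R1:  4.85485 phi_2 - 2.065157 phi_3 = 2.02795
  R3 <- R3 - (7.5842/10.4111) R1 = R3 - (0.728472) R1:  -2.065157 phi_2 + 4.886219 phi_3 = -1.038957
  R3 <- R3 - (-2.065157/4.85485) R2 = R3 - (-0.42538) R2:  4.007742 phi_3 = -0.176307
Back-substitution:
  phi_hat_3 = -0.176307 / 4.007742 = -0.043992
  phi_hat_2 = (2.02795 - (-2.065157)(-0.043992)) / 4.85485 = 0.399003
  phi_hat_1 = (-7.6057 - (-7.6057)(0.399003) - (7.5842)(-0.043992)) / 10.4111 = -0.407004
So phi_hat = [-0.4070, 0.3990, -0.0440].
Therefore phi_hat_1 = -0.4070.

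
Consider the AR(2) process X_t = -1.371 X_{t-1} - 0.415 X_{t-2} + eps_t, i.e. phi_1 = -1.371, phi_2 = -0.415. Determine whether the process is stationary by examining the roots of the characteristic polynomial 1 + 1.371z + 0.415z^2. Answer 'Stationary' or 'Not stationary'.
\text{Stationary}

The AR(p) characteristic polynomial is P(z) = 1 + 1.371z + 0.415z^2.
Stationarity requires all roots to lie outside the unit circle, i.e. |z| > 1 for every root.
Set 1 + (1.371) z + (0.415) z^2 = 0, i.e. a z^2 + b z + c = 0 with a = 0.415, b = 1.371, c = 1.
Discriminant D = b^2 - 4ac = (1.371)^2 - 4*(0.415)*1 = 1.879641 - (1.66) = 0.219641.
D >= 0, so the roots are real: z = (-b +/- sqrt(D)) / (2a) = (-1.371 +/- 0.468659) / (0.83).
  z_1 = (-1.371 + 0.468659) / (0.83) = -1.0872,   |z_1| = 1.0872.
  z_2 = (-1.371 - 0.468659) / (0.83) = -2.2165,   |z_2| = 2.2165.
Moduli of all roots: 1.0872, 2.2165.
All moduli strictly greater than 1? Yes.
Verdict: Stationary.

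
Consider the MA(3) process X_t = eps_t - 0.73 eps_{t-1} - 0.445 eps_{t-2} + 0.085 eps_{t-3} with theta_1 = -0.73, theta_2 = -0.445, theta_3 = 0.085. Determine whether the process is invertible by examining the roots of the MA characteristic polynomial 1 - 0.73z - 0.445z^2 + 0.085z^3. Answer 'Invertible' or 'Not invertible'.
\text{Not invertible}

The MA(q) characteristic polynomial is P(z) = 1 - 0.73z - 0.445z^2 + 0.085z^3.
Invertibility requires all roots to lie outside the unit circle, i.e. |z| > 1 for every root.
Degree 3: look for a simple real root z0 first, then factor out (1 - z/z0) and solve the remaining quadratic.
Testing z0 = -2: P(-2) = 1 + (-0.73)(-2) + (-0.445)(-2)^2 + (0.085)(-2)^3
  = 1 + (1.46) + (-1.78) + (-0.68) = 0.  So z_0 = -2 is a root, |z_0| = 2.
Divide out the factor (1 + 0.5 z) = (1 - z/z0) (since 1/z0 = -0.5):
  P(z) = (1 + 0.5 z)(1 + (-1.23) z + (0.17) z^2)
  [check: z-coef -1.23 - (-0.5) = -0.73; z^2-coef 0.17 - (-0.5)(-1.23) = -0.445; z^3-coef -(-0.5)(0.17) = 0.085.]
Remaining roots from the quadratic factor 1 + (-1.23) z + (0.17) z^2:
  Set 1 + (-1.23) z + (0.17) z^2 = 0, i.e. a z^2 + b z + c = 0 with a = 0.17, b = -1.23, c = 1.
  Discriminant D = b^2 - 4ac = (-1.23)^2 - 4*(0.17)*1 = 1.5129 - (0.68) = 0.8329.
  D >= 0, so the roots are real: z = (-b +/- sqrt(D)) / (2a) = (1.23 +/- 0.912634) / (0.34).
    z_1 = (1.23 + 0.912634) / (0.34) = 6.3019,   |z_1| = 6.3019.
    z_2 = (1.23 - 0.912634) / (0.34) = 0.9334,   |z_2| = 0.9334.
Moduli of all roots: 2.0000, 6.3019, 0.9334.
All moduli strictly greater than 1? No.
Verdict: Not invertible.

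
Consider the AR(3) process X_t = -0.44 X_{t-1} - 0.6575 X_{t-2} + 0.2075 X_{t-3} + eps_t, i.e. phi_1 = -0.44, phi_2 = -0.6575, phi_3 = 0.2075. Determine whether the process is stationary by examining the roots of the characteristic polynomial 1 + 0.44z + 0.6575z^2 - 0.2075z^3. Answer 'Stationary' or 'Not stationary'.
\text{Stationary}

The AR(p) characteristic polynomial is P(z) = 1 + 0.44z + 0.6575z^2 - 0.2075z^3.
Stationarity requires all roots to lie outside the unit circle, i.e. |z| > 1 for every root.
Degree 3: look for a simple real root z0 first, then factor out (1 - z/z0) and solve the remaining quadratic.
Testing z0 = 4: P(4) = 1 + (0.44)(4) + (0.6575)(4)^2 + (-0.2075)(4)^3
  = 1 + (1.76) + (10.52) + (-13.28) = 0.  So z_0 = 4 is a root, |z_0| = 4.
Divide out the factor (1 - 0.25 z) = (1 - z/z0) (since 1/z0 = 0.25):
  P(z) = (1 - 0.25 z)(1 + (0.69) z + (0.83) z^2)
  [check: z-coef 0.69 - (0.25) = 0.44; z^2-coef 0.83 - (0.25)(0.69) = 0.6575; z^3-coef -(0.25)(0.83) = -0.2075.]
Remaining roots from the quadratic factor 1 + (0.69) z + (0.83) z^2:
  Set 1 + (0.69) z + (0.83) z^2 = 0, i.e. a z^2 + b z + c = 0 with a = 0.83, b = 0.69, c = 1.
  Discriminant D = b^2 - 4ac = (0.69)^2 - 4*(0.83)*1 = 0.4761 - (3.32) = -2.8439.
  D < 0, so the roots are the complex-conjugate pair z = (-b +/- i sqrt(-D)) / (2a) = -0.4157 +/- 1.0159i.
  For a conjugate pair |z|^2 = z * conj(z) = (product of roots) = c/a = 1/(0.83) = 1.204819, so |z| = sqrt(1.204819) = 1.0976 for both roots.
Moduli of all roots: 4.0000, 1.0976, 1.0976.
All moduli strictly greater than 1? Yes.
Verdict: Stationary.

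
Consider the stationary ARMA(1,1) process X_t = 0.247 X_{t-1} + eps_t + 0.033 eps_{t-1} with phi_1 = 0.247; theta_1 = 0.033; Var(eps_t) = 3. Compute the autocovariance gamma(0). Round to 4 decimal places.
\gamma(0) = 3.2505

Multiply the model equation by X_{t-k} and take expectations. With theta_0 = psi_0 = 1 and psi_j the MA(infinity) weights, this gives
  gamma(k) - sum_i phi_i gamma(k-i) = c_k,
  c_k = sigma^2 * sum_{j=k..q} theta_j psi_{j-k}   (c_k = 0 for k > q),
using gamma(-m) = gamma(m).
psi-weights needed (psi_j = theta_j + sum_i phi_i psi_{j-i}):
  psi_1 = theta_1 + phi_1 = 0.033 + (0.247) = 0.28
Right-hand sides:
  c_0 = sigma^2 (1 + theta_1 psi_1) = 3 * (1 + (0.033)(0.28)) = 3 * 1.00924 = 3.02772
  c_1 = sigma^2 theta_1 = 3 * (0.033) = 0.099
  c_2 = 0
Equations for k = 0 and k = 1 (AR order 1):
  gamma(0) = phi_1 gamma(1) + c_0
  gamma(1) = phi_1 gamma(0) + c_1
Substituting the second into the first: gamma(0) (1 - phi_1^2) = c_0 + phi_1 c_1, so
  gamma(0) = (c_0 + phi_1 c_1) / (1 - phi_1^2) = (3.02772 + (0.247)(0.099)) / (1 - (0.247)^2) = 3.052173 / 0.938991 = 3.250482.
Therefore gamma(0) = 3.2505 (to 4 decimal places).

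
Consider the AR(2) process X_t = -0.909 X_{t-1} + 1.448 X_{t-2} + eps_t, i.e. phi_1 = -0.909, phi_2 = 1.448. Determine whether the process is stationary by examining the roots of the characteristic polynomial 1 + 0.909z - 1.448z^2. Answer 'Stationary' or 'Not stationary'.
\text{Not stationary}

The AR(p) characteristic polynomial is P(z) = 1 + 0.909z - 1.448z^2.
Stationarity requires all roots to lie outside the unit circle, i.e. |z| > 1 for every root.
Set 1 + (0.909) z + (-1.448) z^2 = 0, i.e. a z^2 + b z + c = 0 with a = -1.448, b = 0.909, c = 1.
Discriminant D = b^2 - 4ac = (0.909)^2 - 4*(-1.448)*1 = 0.826281 - (-5.792) = 6.618281.
D >= 0, so the roots are real: z = (-b +/- sqrt(D)) / (2a) = (-0.909 +/- 2.572602) / (-2.896).
  z_1 = (-0.909 + 2.572602) / (-2.896) = -0.5744,   |z_1| = 0.5744.
  z_2 = (-0.909 - 2.572602) / (-2.896) = 1.2022,   |z_2| = 1.2022.
Moduli of all roots: 0.5744, 1.2022.
All moduli strictly greater than 1? No.
Verdict: Not stationary.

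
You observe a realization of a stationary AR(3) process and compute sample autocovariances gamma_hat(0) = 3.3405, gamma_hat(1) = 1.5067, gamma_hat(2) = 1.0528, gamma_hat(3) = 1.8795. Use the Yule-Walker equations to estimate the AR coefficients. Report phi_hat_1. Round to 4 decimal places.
\hat\phi_{1} = 0.3200

The Yule-Walker equations for an AR(p) process read, in matrix form,
  Gamma_p phi = r_p,   with   (Gamma_p)_{ij} = gamma(|i - j|),
                       (r_p)_i = gamma(i),   i,j = 1..p.
Substitute the sample gammas (Toeplitz matrix and right-hand side of size 3):
  Gamma_p = [[3.3405, 1.5067, 1.0528], [1.5067, 3.3405, 1.5067], [1.0528, 1.5067, 3.3405]]
  r_p     = [1.5067, 1.0528, 1.8795]
Written out (R1..R3):
  (R1) 3.3405 phi_1 + 1.5067 phi_2 + 1.0528 phi_3 = 1.5067
  (R2) 1.5067 phi_1 + 3.3405 phi_2 + 1.5067 phi_3 = 1.0528
  (R3) 1.0528 phi_1 + 1.5067 phi_2 + 3.3405 phi_3 = 1.8795
Gaussian elimination:
  R2 <- R2 - (1.5067/3.3405) R1 = R2 - (0.45104) R1:  2.660918 phi_2 + 1.031845 phi_3 = 0.373218
  R3 <- R3 - (1.0528/3.3405) R1 = R3 - (0.315162) R1:  1.031845 phi_2 + 3.008697 phi_3 = 1.404645
  R3 <- R3 - (1.031845/2.660918) R2 = R3 - (0.387778) R2:  2.608571 phi_3 = 1.259919
Back-substitution:
  phi_hat_3 = 1.259919 / 2.608571 = 0.482992
  phi_hat_2 = (0.373218 - (1.031845)(0.482992)) / 2.660918 = -0.047035
  phi_hat_1 = (1.5067 - (1.5067)(-0.047035) - (1.0528)(0.482992)) / 3.3405 = 0.320034
So phi_hat = [0.3200, -0.0470, 0.4830].
Therefore phi_hat_1 = 0.3200.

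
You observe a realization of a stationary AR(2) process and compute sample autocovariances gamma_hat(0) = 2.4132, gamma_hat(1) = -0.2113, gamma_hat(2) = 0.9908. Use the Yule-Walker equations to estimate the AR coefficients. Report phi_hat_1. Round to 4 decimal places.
\hat\phi_{1} = -0.0520

The Yule-Walker equations for an AR(p) process read, in matrix form,
  Gamma_p phi = r_p,   with   (Gamma_p)_{ij} = gamma(|i - j|),
                       (r_p)_i = gamma(i),   i,j = 1..p.
Substitute the sample gammas (Toeplitz matrix and right-hand side of size 2):
  Gamma_p = [[2.4132, -0.2113], [-0.2113, 2.4132]]
  r_p     = [-0.2113, 0.9908]
Written out:
  2.4132 phi_1 - 0.2113 phi_2 = -0.2113
  -0.2113 phi_1 + 2.4132 phi_2 = 0.9908
Solve by Cramer's rule:
  det = gamma(0)^2 - gamma(1)^2 = (2.4132)^2 - (-0.2113)^2 = 5.82353424 - 0.04464769 = 5.77888655
  phi_hat_1 = [gamma(1) gamma(0) - gamma(1) gamma(2)] / det = [(-0.2113)(2.4132) - (-0.2113)(0.9908)] / 5.77888655 = -0.30055312 / 5.77888655 = -0.052
  phi_hat_2 = [gamma(0) gamma(2) - gamma(1)^2] / det = [(2.4132)(0.9908) - (-0.2113)^2] / 5.77888655 = 2.34635087 / 5.77888655 = 0.406
So phi_hat = [-0.0520, 0.4060].
Therefore phi_hat_1 = -0.0520.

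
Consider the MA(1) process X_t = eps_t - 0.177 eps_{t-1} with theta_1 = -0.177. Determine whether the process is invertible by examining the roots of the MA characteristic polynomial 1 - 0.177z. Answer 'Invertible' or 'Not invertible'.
\text{Invertible}

The MA(q) characteristic polynomial is P(z) = 1 - 0.177z.
Invertibility requires all roots to lie outside the unit circle, i.e. |z| > 1 for every root.
This is linear in z: 1 + (-0.177) z = 0  =>  z = -1/(-0.177) = 5.649718,  |z| = 5.649718.
Moduli of all roots: 5.6497.
All moduli strictly greater than 1? Yes.
Verdict: Invertible.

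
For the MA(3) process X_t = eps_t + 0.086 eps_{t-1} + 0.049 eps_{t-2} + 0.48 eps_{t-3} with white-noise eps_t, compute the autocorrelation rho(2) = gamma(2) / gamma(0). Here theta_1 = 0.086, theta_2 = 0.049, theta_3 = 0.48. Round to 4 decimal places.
\rho(2) = 0.0728

For an MA(q) process with theta_0 = 1, the autocovariance is
  gamma(k) = sigma^2 * sum_{i=0..q-k} theta_i * theta_{i+k},
and rho(k) = gamma(k) / gamma(0). Sigma^2 cancels.
  numerator   = (1)*(0.049) + (0.086)*(0.48) = 0.09028.
  denominator = (1)^2 + (0.086)^2 + (0.049)^2 + (0.48)^2 = 1.240197.
  rho(2) = 0.09028 / 1.240197 = 0.0728.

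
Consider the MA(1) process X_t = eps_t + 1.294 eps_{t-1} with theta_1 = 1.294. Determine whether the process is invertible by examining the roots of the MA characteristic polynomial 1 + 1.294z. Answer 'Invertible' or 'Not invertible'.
\text{Not invertible}

The MA(q) characteristic polynomial is P(z) = 1 + 1.294z.
Invertibility requires all roots to lie outside the unit circle, i.e. |z| > 1 for every root.
This is linear in z: 1 + (1.294) z = 0  =>  z = -1/(1.294) = -0.772798,  |z| = 0.772798.
Moduli of all roots: 0.7728.
All moduli strictly greater than 1? No.
Verdict: Not invertible.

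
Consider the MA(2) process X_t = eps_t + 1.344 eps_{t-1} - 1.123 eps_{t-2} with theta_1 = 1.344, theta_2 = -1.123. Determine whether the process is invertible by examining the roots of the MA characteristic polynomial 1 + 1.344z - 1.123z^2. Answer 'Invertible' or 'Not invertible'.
\text{Not invertible}

The MA(q) characteristic polynomial is P(z) = 1 + 1.344z - 1.123z^2.
Invertibility requires all roots to lie outside the unit circle, i.e. |z| > 1 for every root.
Set 1 + (1.344) z + (-1.123) z^2 = 0, i.e. a z^2 + b z + c = 0 with a = -1.123, b = 1.344, c = 1.
Discriminant D = b^2 - 4ac = (1.344)^2 - 4*(-1.123)*1 = 1.806336 - (-4.492) = 6.298336.
D >= 0, so the roots are real: z = (-b +/- sqrt(D)) / (2a) = (-1.344 +/- 2.509649) / (-2.246).
  z_1 = (-1.344 + 2.509649) / (-2.246) = -0.519,   |z_1| = 0.519.
  z_2 = (-1.344 - 2.509649) / (-2.246) = 1.7158,   |z_2| = 1.7158.
Moduli of all roots: 0.5190, 1.7158.
All moduli strictly greater than 1? No.
Verdict: Not invertible.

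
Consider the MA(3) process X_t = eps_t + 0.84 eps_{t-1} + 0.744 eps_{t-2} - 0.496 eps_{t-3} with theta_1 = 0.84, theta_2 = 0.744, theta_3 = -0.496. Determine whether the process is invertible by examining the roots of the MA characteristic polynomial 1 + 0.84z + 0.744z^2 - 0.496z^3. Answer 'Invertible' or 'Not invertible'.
\text{Not invertible}

The MA(q) characteristic polynomial is P(z) = 1 + 0.84z + 0.744z^2 - 0.496z^3.
Invertibility requires all roots to lie outside the unit circle, i.e. |z| > 1 for every root.
Degree 3: look for a simple real root z0 first, then factor out (1 - z/z0) and solve the remaining quadratic.
Testing z0 = 2.5: P(2.5) = 1 + (0.84)(2.5) + (0.744)(2.5)^2 + (-0.496)(2.5)^3
  = 1 + (2.1) + (4.65) + (-7.75) = 0.  So z_0 = 2.5 is a root, |z_0| = 2.5.
Divide out the factor (1 - 0.4 z) = (1 - z/z0) (since 1/z0 = 0.4):
  P(z) = (1 - 0.4 z)(1 + (1.24) z + (1.24) z^2)
  [check: z-coef 1.24 - (0.4) = 0.84; z^2-coef 1.24 - (0.4)(1.24) = 0.744; z^3-coef -(0.4)(1.24) = -0.496.]
Remaining roots from the quadratic factor 1 + (1.24) z + (1.24) z^2:
  Set 1 + (1.24) z + (1.24) z^2 = 0, i.e. a z^2 + b z + c = 0 with a = 1.24, b = 1.24, c = 1.
  Discriminant D = b^2 - 4ac = (1.24)^2 - 4*(1.24)*1 = 1.5376 - (4.96) = -3.4224.
  D < 0, so the roots are the complex-conjugate pair z = (-b +/- i sqrt(-D)) / (2a) = -0.5 +/- 0.746i.
  For a conjugate pair |z|^2 = z * conj(z) = (product of roots) = c/a = 1/(1.24) = 0.806452, so |z| = sqrt(0.806452) = 0.898 for both roots.
Moduli of all roots: 2.5000, 0.8980, 0.8980.
All moduli strictly greater than 1? No.
Verdict: Not invertible.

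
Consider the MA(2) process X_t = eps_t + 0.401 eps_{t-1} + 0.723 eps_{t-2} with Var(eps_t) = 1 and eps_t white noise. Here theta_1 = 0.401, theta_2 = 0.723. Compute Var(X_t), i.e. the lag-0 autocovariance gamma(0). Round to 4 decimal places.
\gamma(0) = 1.6835

For an MA(q) process X_t = eps_t + sum_i theta_i eps_{t-i} with
Var(eps_t) = sigma^2, the variance is
  gamma(0) = sigma^2 * (1 + sum_i theta_i^2).
  sum_i theta_i^2 = (0.401)^2 + (0.723)^2 = 0.160801 + 0.522729 = 0.68353.
  gamma(0) = 1 * (1 + 0.68353) = 1 * 1.68353 = 1.68353, which rounds to 1.6835.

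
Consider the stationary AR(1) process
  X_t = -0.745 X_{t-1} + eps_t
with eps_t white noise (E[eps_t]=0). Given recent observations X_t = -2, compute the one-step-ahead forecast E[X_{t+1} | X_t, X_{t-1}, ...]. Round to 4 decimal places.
E[X_{t+1} \mid \mathcal F_t] = 1.4900

For an AR(p) model X_t = c + sum_i phi_i X_{t-i} + eps_t, the
one-step-ahead conditional mean is
  E[X_{t+1} | X_t, ...] = c + sum_i phi_i X_{t+1-i}.
Substitute known values:
  E[X_{t+1} | ...] = (-0.745) * (-2)
                   = 1.4900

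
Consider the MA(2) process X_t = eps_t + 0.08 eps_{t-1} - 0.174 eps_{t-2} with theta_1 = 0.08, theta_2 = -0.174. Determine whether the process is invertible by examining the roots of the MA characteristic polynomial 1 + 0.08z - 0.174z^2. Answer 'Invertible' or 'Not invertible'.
\text{Invertible}

The MA(q) characteristic polynomial is P(z) = 1 + 0.08z - 0.174z^2.
Invertibility requires all roots to lie outside the unit circle, i.e. |z| > 1 for every root.
Set 1 + (0.08) z + (-0.174) z^2 = 0, i.e. a z^2 + b z + c = 0 with a = -0.174, b = 0.08, c = 1.
Discriminant D = b^2 - 4ac = (0.08)^2 - 4*(-0.174)*1 = 0.0064 - (-0.696) = 0.7024.
D >= 0, so the roots are real: z = (-b +/- sqrt(D)) / (2a) = (-0.08 +/- 0.838093) / (-0.348).
  z_1 = (-0.08 + 0.838093) / (-0.348) = -2.1784,   |z_1| = 2.1784.
  z_2 = (-0.08 - 0.838093) / (-0.348) = 2.6382,   |z_2| = 2.6382.
Moduli of all roots: 2.1784, 2.6382.
All moduli strictly greater than 1? Yes.
Verdict: Invertible.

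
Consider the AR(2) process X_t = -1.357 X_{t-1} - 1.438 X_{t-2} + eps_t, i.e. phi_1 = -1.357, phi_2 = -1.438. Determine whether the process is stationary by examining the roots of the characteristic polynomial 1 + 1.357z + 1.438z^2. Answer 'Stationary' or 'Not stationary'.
\text{Not stationary}

The AR(p) characteristic polynomial is P(z) = 1 + 1.357z + 1.438z^2.
Stationarity requires all roots to lie outside the unit circle, i.e. |z| > 1 for every root.
Set 1 + (1.357) z + (1.438) z^2 = 0, i.e. a z^2 + b z + c = 0 with a = 1.438, b = 1.357, c = 1.
Discriminant D = b^2 - 4ac = (1.357)^2 - 4*(1.438)*1 = 1.841449 - (5.752) = -3.910551.
D < 0, so the roots are the complex-conjugate pair z = (-b +/- i sqrt(-D)) / (2a) = -0.4718 +/- 0.6876i.
For a conjugate pair |z|^2 = z * conj(z) = (product of roots) = c/a = 1/(1.438) = 0.69541, so |z| = sqrt(0.69541) = 0.8339 for both roots.
Moduli of all roots: 0.8339, 0.8339.
All moduli strictly greater than 1? No.
Verdict: Not stationary.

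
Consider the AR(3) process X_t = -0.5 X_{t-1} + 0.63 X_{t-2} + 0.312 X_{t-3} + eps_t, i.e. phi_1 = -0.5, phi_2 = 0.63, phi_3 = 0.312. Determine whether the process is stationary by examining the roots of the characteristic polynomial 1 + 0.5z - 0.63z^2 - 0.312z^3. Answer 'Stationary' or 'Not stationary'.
\text{Stationary}

The AR(p) characteristic polynomial is P(z) = 1 + 0.5z - 0.63z^2 - 0.312z^3.
Stationarity requires all roots to lie outside the unit circle, i.e. |z| > 1 for every root.
Degree 3: look for a simple real root z0 first, then factor out (1 - z/z0) and solve the remaining quadratic.
Testing z0 = -1.25: P(-1.25) = 1 + (0.5)(-1.25) + (-0.63)(-1.25)^2 + (-0.312)(-1.25)^3
  = 1 + (-0.625) + (-0.984375) + (0.609375) = 0.  So z_0 = -1.25 is a root, |z_0| = 1.25.
Divide out the factor (1 + 0.8 z) = (1 - z/z0) (since 1/z0 = -0.8):
  P(z) = (1 + 0.8 z)(1 + (-0.3) z + (-0.39) z^2)
  [check: z-coef -0.3 - (-0.8) = 0.5; z^2-coef -0.39 - (-0.8)(-0.3) = -0.63; z^3-coef -(-0.8)(-0.39) = -0.312.]
Remaining roots from the quadratic factor 1 + (-0.3) z + (-0.39) z^2:
  Set 1 + (-0.3) z + (-0.39) z^2 = 0, i.e. a z^2 + b z + c = 0 with a = -0.39, b = -0.3, c = 1.
  Discriminant D = b^2 - 4ac = (-0.3)^2 - 4*(-0.39)*1 = 0.09 - (-1.56) = 1.65.
  D >= 0, so the roots are real: z = (-b +/- sqrt(D)) / (2a) = (0.3 +/- 1.284523) / (-0.78).
    z_1 = (0.3 + 1.284523) / (-0.78) = -2.0314,   |z_1| = 2.0314.
    z_2 = (0.3 - 1.284523) / (-0.78) = 1.2622,   |z_2| = 1.2622.
Moduli of all roots: 1.2500, 2.0314, 1.2622.
All moduli strictly greater than 1? Yes.
Verdict: Stationary.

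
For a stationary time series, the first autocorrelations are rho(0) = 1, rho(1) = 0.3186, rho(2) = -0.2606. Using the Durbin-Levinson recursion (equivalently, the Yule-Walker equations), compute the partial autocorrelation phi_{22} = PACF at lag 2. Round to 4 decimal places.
\phi_{22} = -0.4030

The PACF at lag k is phi_{kk}, the last component of the solution
to the Yule-Walker system G_k phi = r_k where
  (G_k)_{ij} = rho(|i - j|), (r_k)_i = rho(i), i,j = 1..k.
Equivalently, Durbin-Levinson gives phi_{kk} iteratively:
  phi_{11} = rho(1)
  phi_{kk} = [rho(k) - sum_{j=1..k-1} phi_{k-1,j} rho(k-j)]
            / [1 - sum_{j=1..k-1} phi_{k-1,j} rho(j)],
  phi_{k,j} = phi_{k-1,j} - phi_{kk} phi_{k-1,k-j},  j = 1..k-1.
Step k = 1:
  phi_11 = rho(1) = 0.3186.
Step k = 2:
  phi_22 = [rho(2) - phi_11 rho(1)] / [1 - phi_11 rho(1)] = [-0.2606 - (0.3186)(0.3186)] / [1 - (0.3186)(0.3186)]
         = -0.36210596 / 0.89849404 = -0.403.
Therefore phi_{22} = -0.4030.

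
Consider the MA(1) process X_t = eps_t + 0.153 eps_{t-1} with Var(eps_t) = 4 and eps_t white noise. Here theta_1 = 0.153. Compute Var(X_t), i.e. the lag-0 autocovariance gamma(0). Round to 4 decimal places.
\gamma(0) = 4.0936

For an MA(q) process X_t = eps_t + sum_i theta_i eps_{t-i} with
Var(eps_t) = sigma^2, the variance is
  gamma(0) = sigma^2 * (1 + sum_i theta_i^2).
  sum_i theta_i^2 = (0.153)^2 = 0.023409.
  gamma(0) = 4 * (1 + 0.023409) = 4 * 1.023409 = 4.093636, which rounds to 4.0936.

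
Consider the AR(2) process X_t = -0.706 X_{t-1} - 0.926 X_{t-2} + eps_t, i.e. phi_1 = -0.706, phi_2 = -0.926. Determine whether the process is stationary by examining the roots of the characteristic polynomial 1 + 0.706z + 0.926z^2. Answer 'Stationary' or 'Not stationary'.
\text{Stationary}

The AR(p) characteristic polynomial is P(z) = 1 + 0.706z + 0.926z^2.
Stationarity requires all roots to lie outside the unit circle, i.e. |z| > 1 for every root.
Set 1 + (0.706) z + (0.926) z^2 = 0, i.e. a z^2 + b z + c = 0 with a = 0.926, b = 0.706, c = 1.
Discriminant D = b^2 - 4ac = (0.706)^2 - 4*(0.926)*1 = 0.498436 - (3.704) = -3.205564.
D < 0, so the roots are the complex-conjugate pair z = (-b +/- i sqrt(-D)) / (2a) = -0.3812 +/- 0.9667i.
For a conjugate pair |z|^2 = z * conj(z) = (product of roots) = c/a = 1/(0.926) = 1.079914, so |z| = sqrt(1.079914) = 1.0392 for both roots.
Moduli of all roots: 1.0392, 1.0392.
All moduli strictly greater than 1? Yes.
Verdict: Stationary.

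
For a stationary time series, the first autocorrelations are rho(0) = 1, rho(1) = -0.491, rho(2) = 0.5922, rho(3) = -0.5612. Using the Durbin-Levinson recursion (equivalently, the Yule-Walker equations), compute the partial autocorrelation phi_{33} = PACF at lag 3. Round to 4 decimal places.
\phi_{33} = -0.2981

The PACF at lag k is phi_{kk}, the last component of the solution
to the Yule-Walker system G_k phi = r_k where
  (G_k)_{ij} = rho(|i - j|), (r_k)_i = rho(i), i,j = 1..k.
Equivalently, Durbin-Levinson gives phi_{kk} iteratively:
  phi_{11} = rho(1)
  phi_{kk} = [rho(k) - sum_{j=1..k-1} phi_{k-1,j} rho(k-j)]
            / [1 - sum_{j=1..k-1} phi_{k-1,j} rho(j)],
  phi_{k,j} = phi_{k-1,j} - phi_{kk} phi_{k-1,k-j},  j = 1..k-1.
Step k = 1:
  phi_11 = rho(1) = -0.491.
Step k = 2:
  phi_22 = [rho(2) - phi_11 rho(1)] / [1 - phi_11 rho(1)] = [0.5922 - (-0.491)(-0.491)] / [1 - (-0.491)(-0.491)]
         = 0.351119 / 0.758919 = 0.462657.
  Update: phi_21 = phi_11 - phi_22 phi_11 = -0.491 - (0.462657)(-0.491) = -0.263836.
Step k = 3:
  phi_33 = [rho(3) - phi_21 rho(2) - phi_22 rho(1)] / [1 - phi_21 rho(1) - phi_22 rho(2)]
    numerator   = -0.5612 - (-0.263836)(0.5922) - (0.462657)(-0.491) = -0.17779213
    denominator = 1 - (-0.263836)(-0.491) - (0.462657)(0.5922) = 0.59647142
  phi_33 = -0.17779213 / 0.59647142 = -0.2981.
Therefore phi_{33} = -0.2981.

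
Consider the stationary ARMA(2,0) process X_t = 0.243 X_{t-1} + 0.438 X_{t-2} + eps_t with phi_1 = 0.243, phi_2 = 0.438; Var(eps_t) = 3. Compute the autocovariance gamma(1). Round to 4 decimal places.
\gamma(1) = 1.9742

Multiply the model equation by X_{t-k} and take expectations. With theta_0 = psi_0 = 1 and psi_j the MA(infinity) weights, this gives
  gamma(k) - sum_i phi_i gamma(k-i) = c_k,
  c_k = sigma^2 * sum_{j=k..q} theta_j psi_{j-k}   (c_k = 0 for k > q),
using gamma(-m) = gamma(m).
Pure AR (q = 0): c_0 = sigma^2 = 3, c_k = 0 for k >= 1.
Equations for k = 0, 1, 2 (AR order 2, c_2 = 0):
  (E0) gamma(0) = phi_1 gamma(1) + phi_2 gamma(2) + c_0
  (E1) gamma(1) = phi_1 gamma(0) + phi_2 gamma(1) + c_1
  (E2) gamma(2) = phi_1 gamma(1) + phi_2 gamma(0)
From (E1): gamma(1) = A gamma(0) + B with
  A = phi_1 / (1 - phi_2) = 0.243 / 0.562 = 0.432384,   B = c_1 / (1 - phi_2) = 0 / 0.562 = 0.
Insert (E2) into (E0): gamma(0) (1 - phi_2^2) = phi_1 (1 + phi_2) gamma(1) + c_0.
  phi_1 (1 + phi_2) = (0.243)(1.438) = 0.349434,   1 - phi_2^2 = 0.808156.
Replace gamma(1) by A gamma(0) + B and collect gamma(0):
  gamma(0) [0.808156 - (0.349434)(0.432384)] = c_0 = 3
  gamma(0) * 0.657066 = 3
  gamma(0) = 3 / 0.657066 = 4.56575.
  gamma(1) = A gamma(0) = (0.432384)(4.56575) = 1.974159.
Therefore gamma(1) = 1.9742 (to 4 decimal places).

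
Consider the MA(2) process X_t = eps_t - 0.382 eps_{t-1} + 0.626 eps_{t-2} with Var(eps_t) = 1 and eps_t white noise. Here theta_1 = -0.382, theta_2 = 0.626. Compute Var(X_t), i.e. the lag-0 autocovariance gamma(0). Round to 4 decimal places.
\gamma(0) = 1.5378

For an MA(q) process X_t = eps_t + sum_i theta_i eps_{t-i} with
Var(eps_t) = sigma^2, the variance is
  gamma(0) = sigma^2 * (1 + sum_i theta_i^2).
  sum_i theta_i^2 = (-0.382)^2 + (0.626)^2 = 0.145924 + 0.391876 = 0.5378.
  gamma(0) = 1 * (1 + 0.5378) = 1 * 1.5378 = 1.5378.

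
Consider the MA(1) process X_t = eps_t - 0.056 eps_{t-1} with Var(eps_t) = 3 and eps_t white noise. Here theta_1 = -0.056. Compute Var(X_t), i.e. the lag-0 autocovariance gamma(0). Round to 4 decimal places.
\gamma(0) = 3.0094

For an MA(q) process X_t = eps_t + sum_i theta_i eps_{t-i} with
Var(eps_t) = sigma^2, the variance is
  gamma(0) = sigma^2 * (1 + sum_i theta_i^2).
  sum_i theta_i^2 = (-0.056)^2 = 0.003136.
  gamma(0) = 3 * (1 + 0.003136) = 3 * 1.003136 = 3.009408, which rounds to 3.0094.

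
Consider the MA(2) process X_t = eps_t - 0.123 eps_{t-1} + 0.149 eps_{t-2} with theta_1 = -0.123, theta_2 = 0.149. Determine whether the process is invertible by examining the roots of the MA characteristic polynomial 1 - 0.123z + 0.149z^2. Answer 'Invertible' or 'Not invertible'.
\text{Invertible}

The MA(q) characteristic polynomial is P(z) = 1 - 0.123z + 0.149z^2.
Invertibility requires all roots to lie outside the unit circle, i.e. |z| > 1 for every root.
Set 1 + (-0.123) z + (0.149) z^2 = 0, i.e. a z^2 + b z + c = 0 with a = 0.149, b = -0.123, c = 1.
Discriminant D = b^2 - 4ac = (-0.123)^2 - 4*(0.149)*1 = 0.015129 - (0.596) = -0.580871.
D < 0, so the roots are the complex-conjugate pair z = (-b +/- i sqrt(-D)) / (2a) = 0.4128 +/- 2.5575i.
For a conjugate pair |z|^2 = z * conj(z) = (product of roots) = c/a = 1/(0.149) = 6.711409, so |z| = sqrt(6.711409) = 2.5906 for both roots.
Moduli of all roots: 2.5906, 2.5906.
All moduli strictly greater than 1? Yes.
Verdict: Invertible.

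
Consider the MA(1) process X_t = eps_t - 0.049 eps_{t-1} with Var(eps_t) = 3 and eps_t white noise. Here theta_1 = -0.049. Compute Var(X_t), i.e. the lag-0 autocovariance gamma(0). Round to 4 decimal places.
\gamma(0) = 3.0072

For an MA(q) process X_t = eps_t + sum_i theta_i eps_{t-i} with
Var(eps_t) = sigma^2, the variance is
  gamma(0) = sigma^2 * (1 + sum_i theta_i^2).
  sum_i theta_i^2 = (-0.049)^2 = 0.002401.
  gamma(0) = 3 * (1 + 0.002401) = 3 * 1.002401 = 3.007203, which rounds to 3.0072.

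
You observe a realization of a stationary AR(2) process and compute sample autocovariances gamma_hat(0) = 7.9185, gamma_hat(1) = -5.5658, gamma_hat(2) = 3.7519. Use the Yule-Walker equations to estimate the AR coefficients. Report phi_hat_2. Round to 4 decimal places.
\hat\phi_{2} = -0.0400

The Yule-Walker equations for an AR(p) process read, in matrix form,
  Gamma_p phi = r_p,   with   (Gamma_p)_{ij} = gamma(|i - j|),
                       (r_p)_i = gamma(i),   i,j = 1..p.
Substitute the sample gammas (Toeplitz matrix and right-hand side of size 2):
  Gamma_p = [[7.9185, -5.5658], [-5.5658, 7.9185]]
  r_p     = [-5.5658, 3.7519]
Written out:
  7.9185 phi_1 - 5.5658 phi_2 = -5.5658
  -5.5658 phi_1 + 7.9185 phi_2 = 3.7519
Solve by Cramer's rule:
  det = gamma(0)^2 - gamma(1)^2 = (7.9185)^2 - (-5.5658)^2 = 62.70264225 - 30.97812964 = 31.72451261
  phi_hat_1 = [gamma(1) gamma(0) - gamma(1) gamma(2)] / det = [(-5.5658)(7.9185) - (-5.5658)(3.7519)] / 31.72451261 = -23.19046228 / 31.72451261 = -0.731
  phi_hat_2 = [gamma(0) gamma(2) - gamma(1)^2] / det = [(7.9185)(3.7519) - (-5.5658)^2] / 31.72451261 = -1.26870949 / 31.72451261 = -0.04
So phi_hat = [-0.7310, -0.0400].
Therefore phi_hat_2 = -0.0400.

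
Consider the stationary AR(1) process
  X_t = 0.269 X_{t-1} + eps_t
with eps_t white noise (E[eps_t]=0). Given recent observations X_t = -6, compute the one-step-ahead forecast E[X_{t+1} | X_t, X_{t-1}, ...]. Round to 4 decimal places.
E[X_{t+1} \mid \mathcal F_t] = -1.6140

For an AR(p) model X_t = c + sum_i phi_i X_{t-i} + eps_t, the
one-step-ahead conditional mean is
  E[X_{t+1} | X_t, ...] = c + sum_i phi_i X_{t+1-i}.
Substitute known values:
  E[X_{t+1} | ...] = (0.269) * (-6)
                   = -1.6140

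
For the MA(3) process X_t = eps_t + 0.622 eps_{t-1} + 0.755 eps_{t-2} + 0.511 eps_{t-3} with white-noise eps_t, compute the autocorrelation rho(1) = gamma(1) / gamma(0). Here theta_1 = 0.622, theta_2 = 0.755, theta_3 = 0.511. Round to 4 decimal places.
\rho(1) = 0.6661

For an MA(q) process with theta_0 = 1, the autocovariance is
  gamma(k) = sigma^2 * sum_{i=0..q-k} theta_i * theta_{i+k},
and rho(k) = gamma(k) / gamma(0). Sigma^2 cancels.
  numerator   = (1)*(0.622) + (0.622)*(0.755) + (0.755)*(0.511) = 1.477415.
  denominator = (1)^2 + (0.622)^2 + (0.755)^2 + (0.511)^2 = 2.21803.
  rho(1) = 1.477415 / 2.21803 = 0.6661.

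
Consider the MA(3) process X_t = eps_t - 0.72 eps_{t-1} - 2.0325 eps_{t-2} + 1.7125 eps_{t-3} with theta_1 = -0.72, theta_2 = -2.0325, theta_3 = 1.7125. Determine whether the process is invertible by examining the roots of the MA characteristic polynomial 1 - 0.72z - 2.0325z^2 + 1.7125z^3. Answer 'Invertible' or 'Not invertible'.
\text{Not invertible}

The MA(q) characteristic polynomial is P(z) = 1 - 0.72z - 2.0325z^2 + 1.7125z^3.
Invertibility requires all roots to lie outside the unit circle, i.e. |z| > 1 for every root.
Degree 3: look for a simple real root z0 first, then factor out (1 - z/z0) and solve the remaining quadratic.
Testing z0 = 0.8: P(0.8) = 1 + (-0.72)(0.8) + (-2.0325)(0.8)^2 + (1.7125)(0.8)^3
  = 1 + (-0.576) + (-1.3008) + (0.8768) = 0.  So z_0 = 0.8 is a root, |z_0| = 0.8.
Divide out the factor (1 - 1.25 z) = (1 - z/z0) (since 1/z0 = 1.25):
  P(z) = (1 - 1.25 z)(1 + (0.53) z + (-1.37) z^2)
  [check: z-coef 0.53 - (1.25) = -0.72; z^2-coef -1.37 - (1.25)(0.53) = -2.0325; z^3-coef -(1.25)(-1.37) = 1.7125.]
Remaining roots from the quadratic factor 1 + (0.53) z + (-1.37) z^2:
  Set 1 + (0.53) z + (-1.37) z^2 = 0, i.e. a z^2 + b z + c = 0 with a = -1.37, b = 0.53, c = 1.
  Discriminant D = b^2 - 4ac = (0.53)^2 - 4*(-1.37)*1 = 0.2809 - (-5.48) = 5.7609.
  D >= 0, so the roots are real: z = (-b +/- sqrt(D)) / (2a) = (-0.53 +/- 2.400187) / (-2.74).
    z_1 = (-0.53 + 2.400187) / (-2.74) = -0.6826,   |z_1| = 0.6826.
    z_2 = (-0.53 - 2.400187) / (-2.74) = 1.0694,   |z_2| = 1.0694.
Moduli of all roots: 0.8000, 0.6826, 1.0694.
All moduli strictly greater than 1? No.
Verdict: Not invertible.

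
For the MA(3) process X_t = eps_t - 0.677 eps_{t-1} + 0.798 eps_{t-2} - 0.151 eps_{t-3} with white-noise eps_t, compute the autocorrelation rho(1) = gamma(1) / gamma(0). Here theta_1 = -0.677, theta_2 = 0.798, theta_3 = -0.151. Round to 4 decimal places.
\rho(1) = -0.6316

For an MA(q) process with theta_0 = 1, the autocovariance is
  gamma(k) = sigma^2 * sum_{i=0..q-k} theta_i * theta_{i+k},
and rho(k) = gamma(k) / gamma(0). Sigma^2 cancels.
  numerator   = (1)*(-0.677) + (-0.677)*(0.798) + (0.798)*(-0.151) = -1.337744.
  denominator = (1)^2 + (-0.677)^2 + (0.798)^2 + (-0.151)^2 = 2.117934.
  rho(1) = -1.337744 / 2.117934 = -0.6316.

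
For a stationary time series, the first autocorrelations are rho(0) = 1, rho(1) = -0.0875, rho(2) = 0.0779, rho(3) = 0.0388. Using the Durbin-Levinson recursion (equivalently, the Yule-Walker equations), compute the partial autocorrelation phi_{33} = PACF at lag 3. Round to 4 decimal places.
\phi_{33} = 0.0520

The PACF at lag k is phi_{kk}, the last component of the solution
to the Yule-Walker system G_k phi = r_k where
  (G_k)_{ij} = rho(|i - j|), (r_k)_i = rho(i), i,j = 1..k.
Equivalently, Durbin-Levinson gives phi_{kk} iteratively:
  phi_{11} = rho(1)
  phi_{kk} = [rho(k) - sum_{j=1..k-1} phi_{k-1,j} rho(k-j)]
            / [1 - sum_{j=1..k-1} phi_{k-1,j} rho(j)],
  phi_{k,j} = phi_{k-1,j} - phi_{kk} phi_{k-1,k-j},  j = 1..k-1.
Step k = 1:
  phi_11 = rho(1) = -0.0875.
Step k = 2:
  phi_22 = [rho(2) - phi_11 rho(1)] / [1 - phi_11 rho(1)] = [0.0779 - (-0.0875)(-0.0875)] / [1 - (-0.0875)(-0.0875)]
         = 0.07024375 / 0.99234375 = 0.070786.
  Update: phi_21 = phi_11 - phi_22 phi_11 = -0.0875 - (0.070786)(-0.0875) = -0.081306.
Step k = 3:
  phi_33 = [rho(3) - phi_21 rho(2) - phi_22 rho(1)] / [1 - phi_21 rho(1) - phi_22 rho(2)]
    numerator   = 0.0388 - (-0.081306)(0.0779) - (0.070786)(-0.0875) = 0.05132751
    denominator = 1 - (-0.081306)(-0.0875) - (0.070786)(0.0779) = 0.9873715
  phi_33 = 0.05132751 / 0.9873715 = 0.052.
Therefore phi_{33} = 0.0520.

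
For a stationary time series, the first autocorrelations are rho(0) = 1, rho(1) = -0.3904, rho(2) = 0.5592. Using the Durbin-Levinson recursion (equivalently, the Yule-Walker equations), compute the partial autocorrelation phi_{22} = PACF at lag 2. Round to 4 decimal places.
\phi_{22} = 0.4799

The PACF at lag k is phi_{kk}, the last component of the solution
to the Yule-Walker system G_k phi = r_k where
  (G_k)_{ij} = rho(|i - j|), (r_k)_i = rho(i), i,j = 1..k.
Equivalently, Durbin-Levinson gives phi_{kk} iteratively:
  phi_{11} = rho(1)
  phi_{kk} = [rho(k) - sum_{j=1..k-1} phi_{k-1,j} rho(k-j)]
            / [1 - sum_{j=1..k-1} phi_{k-1,j} rho(j)],
  phi_{k,j} = phi_{k-1,j} - phi_{kk} phi_{k-1,k-j},  j = 1..k-1.
Step k = 1:
  phi_11 = rho(1) = -0.3904.
Step k = 2:
  phi_22 = [rho(2) - phi_11 rho(1)] / [1 - phi_11 rho(1)] = [0.5592 - (-0.3904)(-0.3904)] / [1 - (-0.3904)(-0.3904)]
         = 0.40678784 / 0.84758784 = 0.4799.
Therefore phi_{22} = 0.4799.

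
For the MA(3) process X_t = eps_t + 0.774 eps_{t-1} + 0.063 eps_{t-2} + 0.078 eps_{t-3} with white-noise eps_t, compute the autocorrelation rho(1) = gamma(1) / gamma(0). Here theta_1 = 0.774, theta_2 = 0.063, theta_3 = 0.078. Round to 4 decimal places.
\rho(1) = 0.5144

For an MA(q) process with theta_0 = 1, the autocovariance is
  gamma(k) = sigma^2 * sum_{i=0..q-k} theta_i * theta_{i+k},
and rho(k) = gamma(k) / gamma(0). Sigma^2 cancels.
  numerator   = (1)*(0.774) + (0.774)*(0.063) + (0.063)*(0.078) = 0.827676.
  denominator = (1)^2 + (0.774)^2 + (0.063)^2 + (0.078)^2 = 1.609129.
  rho(1) = 0.827676 / 1.609129 = 0.5144.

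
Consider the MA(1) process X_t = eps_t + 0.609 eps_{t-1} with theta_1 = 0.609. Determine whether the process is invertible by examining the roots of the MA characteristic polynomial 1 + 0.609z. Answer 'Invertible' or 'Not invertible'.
\text{Invertible}

The MA(q) characteristic polynomial is P(z) = 1 + 0.609z.
Invertibility requires all roots to lie outside the unit circle, i.e. |z| > 1 for every root.
This is linear in z: 1 + (0.609) z = 0  =>  z = -1/(0.609) = -1.642036,  |z| = 1.642036.
Moduli of all roots: 1.6420.
All moduli strictly greater than 1? Yes.
Verdict: Invertible.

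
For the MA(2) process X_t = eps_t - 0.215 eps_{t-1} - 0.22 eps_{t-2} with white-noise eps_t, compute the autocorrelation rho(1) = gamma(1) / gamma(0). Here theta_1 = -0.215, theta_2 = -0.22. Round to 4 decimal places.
\rho(1) = -0.1532

For an MA(q) process with theta_0 = 1, the autocovariance is
  gamma(k) = sigma^2 * sum_{i=0..q-k} theta_i * theta_{i+k},
and rho(k) = gamma(k) / gamma(0). Sigma^2 cancels.
  numerator   = (1)*(-0.215) + (-0.215)*(-0.22) = -0.1677.
  denominator = (1)^2 + (-0.215)^2 + (-0.22)^2 = 1.094625.
  rho(1) = -0.1677 / 1.094625 = -0.1532.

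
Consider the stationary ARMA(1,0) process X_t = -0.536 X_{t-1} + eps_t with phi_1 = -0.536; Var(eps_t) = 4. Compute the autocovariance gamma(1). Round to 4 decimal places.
\gamma(1) = -3.0083

Multiply the model equation by X_{t-k} and take expectations. With theta_0 = psi_0 = 1 and psi_j the MA(infinity) weights, this gives
  gamma(k) - sum_i phi_i gamma(k-i) = c_k,
  c_k = sigma^2 * sum_{j=k..q} theta_j psi_{j-k}   (c_k = 0 for k > q),
using gamma(-m) = gamma(m).
Pure AR (q = 0): c_0 = sigma^2 = 4, c_k = 0 for k >= 1.
Equations for k = 0 and k = 1 (AR order 1):
  gamma(0) = phi_1 gamma(1) + c_0
  gamma(1) = phi_1 gamma(0) + c_1
Substituting the second into the first: gamma(0) (1 - phi_1^2) = c_0 + phi_1 c_1, so
  gamma(0) = c_0 / (1 - phi_1^2) = 4 / (1 - (-0.536)^2) = 4 / 0.712704 = 5.612428.
  gamma(1) = phi_1 gamma(0) = (-0.536)(5.612428) = -3.008261.
Therefore gamma(1) = -3.0083 (to 4 decimal places).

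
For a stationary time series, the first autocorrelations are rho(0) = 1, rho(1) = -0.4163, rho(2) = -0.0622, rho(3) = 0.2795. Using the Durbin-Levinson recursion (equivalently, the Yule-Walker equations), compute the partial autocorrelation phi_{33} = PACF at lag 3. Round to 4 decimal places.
\phi_{33} = 0.1680

The PACF at lag k is phi_{kk}, the last component of the solution
to the Yule-Walker system G_k phi = r_k where
  (G_k)_{ij} = rho(|i - j|), (r_k)_i = rho(i), i,j = 1..k.
Equivalently, Durbin-Levinson gives phi_{kk} iteratively:
  phi_{11} = rho(1)
  phi_{kk} = [rho(k) - sum_{j=1..k-1} phi_{k-1,j} rho(k-j)]
            / [1 - sum_{j=1..k-1} phi_{k-1,j} rho(j)],
  phi_{k,j} = phi_{k-1,j} - phi_{kk} phi_{k-1,k-j},  j = 1..k-1.
Step k = 1:
  phi_11 = rho(1) = -0.4163.
Step k = 2:
  phi_22 = [rho(2) - phi_11 rho(1)] / [1 - phi_11 rho(1)] = [-0.0622 - (-0.4163)(-0.4163)] / [1 - (-0.4163)(-0.4163)]
         = -0.23550569 / 0.82669431 = -0.284876.
  Update: phi_21 = phi_11 - phi_22 phi_11 = -0.4163 - (-0.284876)(-0.4163) = -0.534894.
Step k = 3:
  phi_33 = [rho(3) - phi_21 rho(2) - phi_22 rho(1)] / [1 - phi_21 rho(1) - phi_22 rho(2)]
    numerator   = 0.2795 - (-0.534894)(-0.0622) - (-0.284876)(-0.4163) = 0.12763555
    denominator = 1 - (-0.534894)(-0.4163) - (-0.284876)(-0.0622) = 0.7596043
  phi_33 = 0.12763555 / 0.7596043 = 0.168.
Therefore phi_{33} = 0.1680.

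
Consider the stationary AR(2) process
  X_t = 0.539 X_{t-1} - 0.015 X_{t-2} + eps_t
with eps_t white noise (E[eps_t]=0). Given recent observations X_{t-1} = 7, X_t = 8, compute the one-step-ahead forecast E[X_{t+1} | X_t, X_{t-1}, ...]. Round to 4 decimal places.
E[X_{t+1} \mid \mathcal F_t] = 4.2070

For an AR(p) model X_t = c + sum_i phi_i X_{t-i} + eps_t, the
one-step-ahead conditional mean is
  E[X_{t+1} | X_t, ...] = c + sum_i phi_i X_{t+1-i}.
Substitute known values:
  E[X_{t+1} | ...] = (0.539) * (8) + (-0.015) * (7)
                   = 4.2070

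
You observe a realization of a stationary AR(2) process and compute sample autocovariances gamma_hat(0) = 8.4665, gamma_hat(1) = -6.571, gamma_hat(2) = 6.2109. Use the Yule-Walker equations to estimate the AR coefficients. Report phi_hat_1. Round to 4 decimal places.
\hat\phi_{1} = -0.5200

The Yule-Walker equations for an AR(p) process read, in matrix form,
  Gamma_p phi = r_p,   with   (Gamma_p)_{ij} = gamma(|i - j|),
                       (r_p)_i = gamma(i),   i,j = 1..p.
Substitute the sample gammas (Toeplitz matrix and right-hand side of size 2):
  Gamma_p = [[8.4665, -6.571], [-6.571, 8.4665]]
  r_p     = [-6.571, 6.2109]
Written out:
  8.4665 phi_1 - 6.571 phi_2 = -6.571
  -6.571 phi_1 + 8.4665 phi_2 = 6.2109
Solve by Cramer's rule:
  det = gamma(0)^2 - gamma(1)^2 = (8.4665)^2 - (-6.571)^2 = 71.68162225 - 43.178041 = 28.50358125
  phi_hat_1 = [gamma(1) gamma(0) - gamma(1) gamma(2)] / det = [(-6.571)(8.4665) - (-6.571)(6.2109)] / 28.50358125 = -14.8215476 / 28.50358125 = -0.52
  phi_hat_2 = [gamma(0) gamma(2) - gamma(1)^2] / det = [(8.4665)(6.2109) - (-6.571)^2] / 28.50358125 = 9.40654385 / 28.50358125 = 0.33
So phi_hat = [-0.5200, 0.3300].
Therefore phi_hat_1 = -0.5200.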